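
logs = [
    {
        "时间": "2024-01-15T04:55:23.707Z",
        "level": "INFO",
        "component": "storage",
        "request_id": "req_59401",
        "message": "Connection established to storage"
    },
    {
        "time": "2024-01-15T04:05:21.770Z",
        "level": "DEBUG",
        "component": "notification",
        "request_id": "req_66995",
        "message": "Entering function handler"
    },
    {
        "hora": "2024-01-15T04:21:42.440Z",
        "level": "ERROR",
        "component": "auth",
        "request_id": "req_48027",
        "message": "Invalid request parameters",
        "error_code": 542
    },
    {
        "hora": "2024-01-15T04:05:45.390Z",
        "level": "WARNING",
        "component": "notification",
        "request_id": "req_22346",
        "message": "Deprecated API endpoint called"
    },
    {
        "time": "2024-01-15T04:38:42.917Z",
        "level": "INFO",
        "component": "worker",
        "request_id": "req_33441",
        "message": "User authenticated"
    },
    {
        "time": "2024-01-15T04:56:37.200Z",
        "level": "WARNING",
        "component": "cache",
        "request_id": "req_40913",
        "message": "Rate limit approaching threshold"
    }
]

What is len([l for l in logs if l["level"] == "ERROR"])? 1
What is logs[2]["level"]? "ERROR"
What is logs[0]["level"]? "INFO"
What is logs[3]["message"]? "Deprecated API endpoint called"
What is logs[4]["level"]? "INFO"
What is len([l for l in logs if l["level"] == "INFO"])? 2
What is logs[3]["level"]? "WARNING"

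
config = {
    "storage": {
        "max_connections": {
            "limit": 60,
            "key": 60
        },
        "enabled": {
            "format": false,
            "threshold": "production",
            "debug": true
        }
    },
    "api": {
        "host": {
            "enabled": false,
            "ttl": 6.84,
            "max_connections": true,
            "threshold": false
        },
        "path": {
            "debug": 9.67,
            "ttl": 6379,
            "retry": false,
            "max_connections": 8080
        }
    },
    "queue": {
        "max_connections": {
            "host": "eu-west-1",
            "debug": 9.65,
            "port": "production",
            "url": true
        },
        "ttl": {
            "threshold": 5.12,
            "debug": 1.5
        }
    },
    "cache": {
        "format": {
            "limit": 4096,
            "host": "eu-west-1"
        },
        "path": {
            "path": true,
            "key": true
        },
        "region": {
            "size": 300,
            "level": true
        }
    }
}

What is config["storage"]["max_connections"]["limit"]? 60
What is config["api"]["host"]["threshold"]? False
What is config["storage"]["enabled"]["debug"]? True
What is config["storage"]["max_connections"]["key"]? 60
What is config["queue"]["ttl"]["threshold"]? 5.12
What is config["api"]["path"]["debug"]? 9.67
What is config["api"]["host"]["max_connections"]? True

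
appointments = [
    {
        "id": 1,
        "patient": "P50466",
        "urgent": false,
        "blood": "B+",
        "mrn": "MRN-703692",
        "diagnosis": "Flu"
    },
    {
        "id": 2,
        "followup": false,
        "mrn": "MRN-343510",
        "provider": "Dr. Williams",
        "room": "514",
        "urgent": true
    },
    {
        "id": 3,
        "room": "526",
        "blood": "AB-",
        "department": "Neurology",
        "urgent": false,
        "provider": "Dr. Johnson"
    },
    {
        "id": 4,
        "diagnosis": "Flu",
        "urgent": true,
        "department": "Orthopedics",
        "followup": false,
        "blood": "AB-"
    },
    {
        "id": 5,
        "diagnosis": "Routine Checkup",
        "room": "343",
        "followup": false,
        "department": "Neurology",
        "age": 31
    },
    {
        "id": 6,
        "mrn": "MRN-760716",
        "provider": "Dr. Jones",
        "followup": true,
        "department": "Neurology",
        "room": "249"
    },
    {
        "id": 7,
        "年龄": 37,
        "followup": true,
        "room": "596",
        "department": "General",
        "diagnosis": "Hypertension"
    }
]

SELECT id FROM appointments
[1, 2, 3, 4, 5, 6, 7]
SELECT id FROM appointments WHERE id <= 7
[1, 2, 3, 4, 5, 6, 7]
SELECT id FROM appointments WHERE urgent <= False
[1, 3]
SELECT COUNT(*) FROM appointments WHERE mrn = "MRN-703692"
1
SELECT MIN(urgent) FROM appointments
False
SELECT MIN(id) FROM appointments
1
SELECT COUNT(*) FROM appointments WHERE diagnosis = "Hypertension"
1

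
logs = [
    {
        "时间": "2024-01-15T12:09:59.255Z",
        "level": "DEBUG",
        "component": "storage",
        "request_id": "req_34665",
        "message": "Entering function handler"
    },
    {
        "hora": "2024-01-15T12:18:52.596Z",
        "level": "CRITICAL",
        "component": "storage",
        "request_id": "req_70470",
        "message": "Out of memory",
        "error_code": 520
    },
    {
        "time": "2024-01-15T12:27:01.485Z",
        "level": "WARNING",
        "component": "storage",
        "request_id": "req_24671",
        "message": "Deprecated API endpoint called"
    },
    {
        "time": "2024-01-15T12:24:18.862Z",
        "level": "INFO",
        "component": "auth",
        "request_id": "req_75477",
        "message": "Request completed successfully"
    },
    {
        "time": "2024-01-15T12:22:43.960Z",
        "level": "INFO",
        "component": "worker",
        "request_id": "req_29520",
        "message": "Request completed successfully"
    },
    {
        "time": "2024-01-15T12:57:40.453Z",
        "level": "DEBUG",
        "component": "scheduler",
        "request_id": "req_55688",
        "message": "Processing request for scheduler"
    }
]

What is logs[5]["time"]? "2024-01-15T12:57:40.453Z"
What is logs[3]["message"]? "Request completed successfully"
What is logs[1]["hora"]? "2024-01-15T12:18:52.596Z"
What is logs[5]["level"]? "DEBUG"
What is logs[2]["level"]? "WARNING"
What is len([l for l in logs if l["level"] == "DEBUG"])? 2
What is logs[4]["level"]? "INFO"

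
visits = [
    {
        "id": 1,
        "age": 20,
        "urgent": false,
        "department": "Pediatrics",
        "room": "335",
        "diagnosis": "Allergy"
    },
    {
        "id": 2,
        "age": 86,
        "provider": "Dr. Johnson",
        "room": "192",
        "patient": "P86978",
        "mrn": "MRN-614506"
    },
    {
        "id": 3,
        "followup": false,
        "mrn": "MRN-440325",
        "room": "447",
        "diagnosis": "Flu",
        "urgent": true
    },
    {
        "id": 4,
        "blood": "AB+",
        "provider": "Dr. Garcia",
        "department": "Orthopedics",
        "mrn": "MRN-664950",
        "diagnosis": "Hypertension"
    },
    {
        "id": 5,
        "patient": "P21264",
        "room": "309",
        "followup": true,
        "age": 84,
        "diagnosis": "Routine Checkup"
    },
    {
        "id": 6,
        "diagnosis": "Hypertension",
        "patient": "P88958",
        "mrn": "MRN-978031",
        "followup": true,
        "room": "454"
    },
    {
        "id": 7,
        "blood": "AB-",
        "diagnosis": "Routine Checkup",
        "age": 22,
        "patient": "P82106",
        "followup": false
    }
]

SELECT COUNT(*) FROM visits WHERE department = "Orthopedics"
1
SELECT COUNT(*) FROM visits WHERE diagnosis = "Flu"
1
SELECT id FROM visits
[1, 2, 3, 4, 5, 6, 7]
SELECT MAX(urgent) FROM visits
True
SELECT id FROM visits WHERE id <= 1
[1]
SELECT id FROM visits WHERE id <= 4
[1, 2, 3, 4]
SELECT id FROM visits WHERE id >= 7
[7]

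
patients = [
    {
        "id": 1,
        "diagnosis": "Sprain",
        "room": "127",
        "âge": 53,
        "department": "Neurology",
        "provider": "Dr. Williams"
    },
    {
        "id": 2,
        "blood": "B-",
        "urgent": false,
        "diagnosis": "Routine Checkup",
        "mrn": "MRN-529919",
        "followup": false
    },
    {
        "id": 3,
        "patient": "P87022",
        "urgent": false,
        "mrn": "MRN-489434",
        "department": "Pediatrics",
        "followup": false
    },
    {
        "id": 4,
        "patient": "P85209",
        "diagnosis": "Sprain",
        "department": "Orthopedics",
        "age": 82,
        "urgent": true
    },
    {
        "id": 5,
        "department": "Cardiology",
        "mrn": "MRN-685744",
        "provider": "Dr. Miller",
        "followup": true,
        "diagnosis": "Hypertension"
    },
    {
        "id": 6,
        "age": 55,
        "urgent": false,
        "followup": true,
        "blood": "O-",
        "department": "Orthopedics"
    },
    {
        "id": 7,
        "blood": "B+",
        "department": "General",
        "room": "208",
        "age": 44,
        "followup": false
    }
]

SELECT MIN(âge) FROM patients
53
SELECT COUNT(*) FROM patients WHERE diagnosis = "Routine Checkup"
1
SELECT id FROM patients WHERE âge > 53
[]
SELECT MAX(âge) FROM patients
53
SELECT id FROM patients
[1, 2, 3, 4, 5, 6, 7]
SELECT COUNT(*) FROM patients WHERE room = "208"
1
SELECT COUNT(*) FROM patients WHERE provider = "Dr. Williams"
1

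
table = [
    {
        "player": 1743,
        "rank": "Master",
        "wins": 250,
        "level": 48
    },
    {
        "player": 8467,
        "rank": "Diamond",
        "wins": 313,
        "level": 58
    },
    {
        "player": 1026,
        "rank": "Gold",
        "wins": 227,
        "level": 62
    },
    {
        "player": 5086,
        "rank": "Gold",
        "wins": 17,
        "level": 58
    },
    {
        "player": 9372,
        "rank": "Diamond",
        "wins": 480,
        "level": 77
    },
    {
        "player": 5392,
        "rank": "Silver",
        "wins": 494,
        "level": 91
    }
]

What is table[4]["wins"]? 480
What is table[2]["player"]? 1026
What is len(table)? 6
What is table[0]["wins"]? 250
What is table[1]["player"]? 8467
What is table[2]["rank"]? "Gold"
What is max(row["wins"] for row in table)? 494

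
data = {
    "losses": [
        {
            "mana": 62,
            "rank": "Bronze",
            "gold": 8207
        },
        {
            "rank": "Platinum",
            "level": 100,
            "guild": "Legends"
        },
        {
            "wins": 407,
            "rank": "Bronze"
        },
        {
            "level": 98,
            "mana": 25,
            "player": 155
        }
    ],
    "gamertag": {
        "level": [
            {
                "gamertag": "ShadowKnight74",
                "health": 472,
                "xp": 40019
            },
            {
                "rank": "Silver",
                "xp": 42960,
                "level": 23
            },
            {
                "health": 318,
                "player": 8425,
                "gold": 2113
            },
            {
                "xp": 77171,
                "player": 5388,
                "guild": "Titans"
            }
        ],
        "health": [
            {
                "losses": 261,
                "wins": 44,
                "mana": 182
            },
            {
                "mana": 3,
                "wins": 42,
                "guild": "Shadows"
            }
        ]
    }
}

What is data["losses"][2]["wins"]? 407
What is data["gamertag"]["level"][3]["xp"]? 77171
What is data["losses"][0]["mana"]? 62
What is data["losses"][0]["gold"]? 8207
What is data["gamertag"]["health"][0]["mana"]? 182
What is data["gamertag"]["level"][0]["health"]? 472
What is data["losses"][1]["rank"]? "Platinum"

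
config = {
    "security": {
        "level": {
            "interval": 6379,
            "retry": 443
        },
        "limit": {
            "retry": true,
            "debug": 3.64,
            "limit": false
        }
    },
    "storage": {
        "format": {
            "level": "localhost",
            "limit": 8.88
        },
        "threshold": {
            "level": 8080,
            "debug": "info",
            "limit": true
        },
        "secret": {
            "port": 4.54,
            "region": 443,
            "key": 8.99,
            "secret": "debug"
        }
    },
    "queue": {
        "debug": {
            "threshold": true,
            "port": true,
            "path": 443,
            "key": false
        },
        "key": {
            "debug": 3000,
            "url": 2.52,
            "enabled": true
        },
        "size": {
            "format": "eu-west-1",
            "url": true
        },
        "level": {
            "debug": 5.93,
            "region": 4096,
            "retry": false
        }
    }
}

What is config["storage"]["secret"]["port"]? 4.54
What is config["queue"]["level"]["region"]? 4096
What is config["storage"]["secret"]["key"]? 8.99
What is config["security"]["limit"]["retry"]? True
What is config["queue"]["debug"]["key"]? False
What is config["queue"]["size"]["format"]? "eu-west-1"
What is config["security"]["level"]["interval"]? 6379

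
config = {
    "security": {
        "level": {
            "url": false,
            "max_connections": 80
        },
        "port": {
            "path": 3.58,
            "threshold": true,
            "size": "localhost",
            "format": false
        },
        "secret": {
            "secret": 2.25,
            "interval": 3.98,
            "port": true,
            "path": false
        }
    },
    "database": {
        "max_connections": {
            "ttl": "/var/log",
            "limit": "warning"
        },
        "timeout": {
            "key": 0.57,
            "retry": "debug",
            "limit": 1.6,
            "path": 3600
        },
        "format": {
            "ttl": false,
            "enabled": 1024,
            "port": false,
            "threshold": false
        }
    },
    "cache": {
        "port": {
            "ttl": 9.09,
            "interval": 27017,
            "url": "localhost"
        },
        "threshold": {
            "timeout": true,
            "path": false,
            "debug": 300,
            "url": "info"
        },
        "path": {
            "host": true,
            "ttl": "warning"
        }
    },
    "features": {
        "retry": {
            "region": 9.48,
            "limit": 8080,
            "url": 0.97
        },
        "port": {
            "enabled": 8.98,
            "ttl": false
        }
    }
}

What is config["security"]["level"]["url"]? False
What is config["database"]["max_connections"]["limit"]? "warning"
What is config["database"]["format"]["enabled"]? 1024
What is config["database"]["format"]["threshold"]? False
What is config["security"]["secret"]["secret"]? 2.25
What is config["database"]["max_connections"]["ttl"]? "/var/log"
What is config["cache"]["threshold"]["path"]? False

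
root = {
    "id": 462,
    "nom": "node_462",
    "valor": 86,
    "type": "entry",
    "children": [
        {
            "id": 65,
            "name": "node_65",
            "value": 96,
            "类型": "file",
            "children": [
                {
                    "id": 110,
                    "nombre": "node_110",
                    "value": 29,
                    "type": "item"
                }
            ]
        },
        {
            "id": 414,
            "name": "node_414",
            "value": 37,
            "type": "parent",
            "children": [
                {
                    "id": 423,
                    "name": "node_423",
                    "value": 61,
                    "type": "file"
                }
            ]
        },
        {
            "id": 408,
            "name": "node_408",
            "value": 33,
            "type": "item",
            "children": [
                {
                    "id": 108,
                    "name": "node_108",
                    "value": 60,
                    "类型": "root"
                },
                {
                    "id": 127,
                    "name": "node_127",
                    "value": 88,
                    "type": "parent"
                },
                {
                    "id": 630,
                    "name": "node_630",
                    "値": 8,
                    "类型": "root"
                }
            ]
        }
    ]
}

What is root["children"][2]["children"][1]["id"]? 127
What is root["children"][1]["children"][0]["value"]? 61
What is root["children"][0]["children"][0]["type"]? "item"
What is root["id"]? 462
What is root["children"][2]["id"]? 408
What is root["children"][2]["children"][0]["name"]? "node_108"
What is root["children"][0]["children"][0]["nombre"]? "node_110"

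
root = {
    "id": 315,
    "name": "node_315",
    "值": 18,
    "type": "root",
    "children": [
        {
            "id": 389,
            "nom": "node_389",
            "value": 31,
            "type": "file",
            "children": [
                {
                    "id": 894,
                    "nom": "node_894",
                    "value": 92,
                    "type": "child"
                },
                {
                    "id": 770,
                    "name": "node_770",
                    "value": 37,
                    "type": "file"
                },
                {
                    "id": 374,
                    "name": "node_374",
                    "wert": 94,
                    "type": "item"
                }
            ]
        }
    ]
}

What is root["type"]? "root"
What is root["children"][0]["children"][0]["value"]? 92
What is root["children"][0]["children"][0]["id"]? 894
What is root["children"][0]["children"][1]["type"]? "file"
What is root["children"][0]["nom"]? "node_389"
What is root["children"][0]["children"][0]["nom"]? "node_894"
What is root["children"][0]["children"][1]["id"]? 770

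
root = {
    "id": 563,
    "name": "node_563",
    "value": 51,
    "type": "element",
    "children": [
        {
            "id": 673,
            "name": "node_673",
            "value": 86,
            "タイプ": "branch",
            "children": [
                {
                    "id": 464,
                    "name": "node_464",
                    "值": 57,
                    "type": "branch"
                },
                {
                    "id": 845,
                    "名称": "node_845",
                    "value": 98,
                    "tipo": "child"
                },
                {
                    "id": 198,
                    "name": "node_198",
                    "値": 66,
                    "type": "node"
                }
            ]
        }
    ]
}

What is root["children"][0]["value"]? 86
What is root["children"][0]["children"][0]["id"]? 464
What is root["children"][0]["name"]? "node_673"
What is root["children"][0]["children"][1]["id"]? 845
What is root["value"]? 51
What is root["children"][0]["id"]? 673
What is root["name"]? "node_563"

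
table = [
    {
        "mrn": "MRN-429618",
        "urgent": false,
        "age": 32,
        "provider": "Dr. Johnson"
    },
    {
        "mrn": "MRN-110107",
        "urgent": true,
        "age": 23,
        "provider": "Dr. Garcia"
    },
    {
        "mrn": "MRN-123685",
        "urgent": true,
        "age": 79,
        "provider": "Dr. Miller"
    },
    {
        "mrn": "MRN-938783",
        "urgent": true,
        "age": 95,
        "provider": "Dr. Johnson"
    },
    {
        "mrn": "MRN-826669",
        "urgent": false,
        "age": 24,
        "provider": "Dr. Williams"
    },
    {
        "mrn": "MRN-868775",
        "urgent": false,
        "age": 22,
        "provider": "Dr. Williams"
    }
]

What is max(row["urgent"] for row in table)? True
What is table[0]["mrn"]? "MRN-429618"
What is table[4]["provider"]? "Dr. Williams"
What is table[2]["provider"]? "Dr. Miller"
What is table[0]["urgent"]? False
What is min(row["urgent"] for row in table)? False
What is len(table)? 6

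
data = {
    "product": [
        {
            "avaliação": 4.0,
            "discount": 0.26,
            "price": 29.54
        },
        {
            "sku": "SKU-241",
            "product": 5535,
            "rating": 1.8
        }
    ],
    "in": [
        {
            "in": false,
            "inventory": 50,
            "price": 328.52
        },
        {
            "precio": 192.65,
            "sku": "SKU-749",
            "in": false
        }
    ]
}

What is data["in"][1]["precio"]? 192.65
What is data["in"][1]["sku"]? "SKU-749"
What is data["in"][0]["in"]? False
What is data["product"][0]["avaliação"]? 4.0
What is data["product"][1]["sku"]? "SKU-241"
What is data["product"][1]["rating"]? 1.8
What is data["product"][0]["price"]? 29.54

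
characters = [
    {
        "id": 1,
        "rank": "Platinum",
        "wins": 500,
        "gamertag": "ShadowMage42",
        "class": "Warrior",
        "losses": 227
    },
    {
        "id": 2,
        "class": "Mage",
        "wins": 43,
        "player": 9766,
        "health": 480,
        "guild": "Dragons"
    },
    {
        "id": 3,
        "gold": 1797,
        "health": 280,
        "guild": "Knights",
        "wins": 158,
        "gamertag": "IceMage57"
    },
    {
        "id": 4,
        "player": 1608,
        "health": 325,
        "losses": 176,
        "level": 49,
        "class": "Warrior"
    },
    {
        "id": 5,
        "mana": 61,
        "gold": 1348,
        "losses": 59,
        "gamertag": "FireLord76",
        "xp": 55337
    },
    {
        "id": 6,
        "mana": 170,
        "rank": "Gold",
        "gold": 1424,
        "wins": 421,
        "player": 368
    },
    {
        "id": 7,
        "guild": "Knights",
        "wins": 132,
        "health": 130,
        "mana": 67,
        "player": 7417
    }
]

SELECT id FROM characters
[1, 2, 3, 4, 5, 6, 7]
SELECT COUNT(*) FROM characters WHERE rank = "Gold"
1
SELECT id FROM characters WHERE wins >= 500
[1]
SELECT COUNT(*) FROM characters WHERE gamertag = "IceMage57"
1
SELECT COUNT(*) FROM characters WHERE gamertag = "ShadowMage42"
1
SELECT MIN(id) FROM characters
1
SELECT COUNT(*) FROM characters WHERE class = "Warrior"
2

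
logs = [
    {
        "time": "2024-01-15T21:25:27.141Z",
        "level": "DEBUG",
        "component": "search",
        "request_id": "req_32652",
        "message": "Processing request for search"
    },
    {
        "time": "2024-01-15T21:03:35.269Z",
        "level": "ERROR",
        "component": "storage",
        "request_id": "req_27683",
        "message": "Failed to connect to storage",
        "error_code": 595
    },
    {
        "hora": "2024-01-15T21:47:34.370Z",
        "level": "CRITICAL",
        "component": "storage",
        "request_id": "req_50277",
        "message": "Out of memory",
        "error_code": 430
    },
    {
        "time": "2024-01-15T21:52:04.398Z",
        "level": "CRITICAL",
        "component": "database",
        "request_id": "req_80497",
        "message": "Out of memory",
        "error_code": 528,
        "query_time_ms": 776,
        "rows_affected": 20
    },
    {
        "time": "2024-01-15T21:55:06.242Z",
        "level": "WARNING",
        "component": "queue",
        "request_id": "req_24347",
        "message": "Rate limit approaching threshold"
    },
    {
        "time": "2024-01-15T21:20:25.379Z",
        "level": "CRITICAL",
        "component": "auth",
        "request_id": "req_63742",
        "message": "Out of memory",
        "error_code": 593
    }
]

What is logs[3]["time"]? "2024-01-15T21:52:04.398Z"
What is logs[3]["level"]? "CRITICAL"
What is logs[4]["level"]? "WARNING"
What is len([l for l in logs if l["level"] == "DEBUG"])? 1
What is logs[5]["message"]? "Out of memory"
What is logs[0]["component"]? "search"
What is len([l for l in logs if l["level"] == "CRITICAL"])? 3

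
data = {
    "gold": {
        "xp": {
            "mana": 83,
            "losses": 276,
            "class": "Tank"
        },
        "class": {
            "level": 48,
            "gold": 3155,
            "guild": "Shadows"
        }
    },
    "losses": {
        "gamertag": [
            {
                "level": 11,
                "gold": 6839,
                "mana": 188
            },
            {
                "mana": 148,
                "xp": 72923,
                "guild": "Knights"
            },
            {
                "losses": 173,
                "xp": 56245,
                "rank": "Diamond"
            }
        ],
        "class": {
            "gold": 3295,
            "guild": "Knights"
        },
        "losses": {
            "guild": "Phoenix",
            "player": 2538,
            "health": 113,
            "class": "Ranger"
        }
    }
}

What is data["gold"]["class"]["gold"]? 3155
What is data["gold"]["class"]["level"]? 48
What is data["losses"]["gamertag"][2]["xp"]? 56245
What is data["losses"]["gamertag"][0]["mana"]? 188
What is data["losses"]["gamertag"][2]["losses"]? 173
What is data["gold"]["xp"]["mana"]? 83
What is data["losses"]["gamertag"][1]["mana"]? 148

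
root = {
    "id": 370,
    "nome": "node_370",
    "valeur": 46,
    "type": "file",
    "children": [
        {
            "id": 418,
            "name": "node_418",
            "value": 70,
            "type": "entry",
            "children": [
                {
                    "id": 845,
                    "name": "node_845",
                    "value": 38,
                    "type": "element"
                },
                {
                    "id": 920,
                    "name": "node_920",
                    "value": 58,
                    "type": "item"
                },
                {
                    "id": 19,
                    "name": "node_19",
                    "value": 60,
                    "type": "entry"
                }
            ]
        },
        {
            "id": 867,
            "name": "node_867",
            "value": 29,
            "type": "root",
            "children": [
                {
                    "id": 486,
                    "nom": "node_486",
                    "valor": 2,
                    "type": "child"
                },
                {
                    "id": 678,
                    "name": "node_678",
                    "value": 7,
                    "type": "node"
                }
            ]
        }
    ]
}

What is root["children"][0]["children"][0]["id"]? 845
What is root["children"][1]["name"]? "node_867"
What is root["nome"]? "node_370"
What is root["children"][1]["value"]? 29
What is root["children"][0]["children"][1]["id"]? 920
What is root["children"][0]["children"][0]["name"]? "node_845"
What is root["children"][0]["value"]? 70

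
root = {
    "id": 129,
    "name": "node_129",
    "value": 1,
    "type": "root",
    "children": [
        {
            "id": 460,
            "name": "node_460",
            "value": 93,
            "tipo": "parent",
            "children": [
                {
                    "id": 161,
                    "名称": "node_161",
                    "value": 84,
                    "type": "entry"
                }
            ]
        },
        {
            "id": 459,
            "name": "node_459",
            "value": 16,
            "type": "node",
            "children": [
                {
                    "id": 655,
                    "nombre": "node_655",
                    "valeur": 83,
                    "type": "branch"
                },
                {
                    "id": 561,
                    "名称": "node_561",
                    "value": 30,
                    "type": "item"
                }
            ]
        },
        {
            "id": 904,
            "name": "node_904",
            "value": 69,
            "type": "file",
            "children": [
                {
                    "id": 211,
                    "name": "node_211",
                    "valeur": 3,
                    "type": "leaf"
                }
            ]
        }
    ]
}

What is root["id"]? 129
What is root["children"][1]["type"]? "node"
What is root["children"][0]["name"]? "node_460"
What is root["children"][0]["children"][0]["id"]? 161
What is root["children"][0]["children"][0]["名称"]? "node_161"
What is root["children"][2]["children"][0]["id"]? 211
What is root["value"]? 1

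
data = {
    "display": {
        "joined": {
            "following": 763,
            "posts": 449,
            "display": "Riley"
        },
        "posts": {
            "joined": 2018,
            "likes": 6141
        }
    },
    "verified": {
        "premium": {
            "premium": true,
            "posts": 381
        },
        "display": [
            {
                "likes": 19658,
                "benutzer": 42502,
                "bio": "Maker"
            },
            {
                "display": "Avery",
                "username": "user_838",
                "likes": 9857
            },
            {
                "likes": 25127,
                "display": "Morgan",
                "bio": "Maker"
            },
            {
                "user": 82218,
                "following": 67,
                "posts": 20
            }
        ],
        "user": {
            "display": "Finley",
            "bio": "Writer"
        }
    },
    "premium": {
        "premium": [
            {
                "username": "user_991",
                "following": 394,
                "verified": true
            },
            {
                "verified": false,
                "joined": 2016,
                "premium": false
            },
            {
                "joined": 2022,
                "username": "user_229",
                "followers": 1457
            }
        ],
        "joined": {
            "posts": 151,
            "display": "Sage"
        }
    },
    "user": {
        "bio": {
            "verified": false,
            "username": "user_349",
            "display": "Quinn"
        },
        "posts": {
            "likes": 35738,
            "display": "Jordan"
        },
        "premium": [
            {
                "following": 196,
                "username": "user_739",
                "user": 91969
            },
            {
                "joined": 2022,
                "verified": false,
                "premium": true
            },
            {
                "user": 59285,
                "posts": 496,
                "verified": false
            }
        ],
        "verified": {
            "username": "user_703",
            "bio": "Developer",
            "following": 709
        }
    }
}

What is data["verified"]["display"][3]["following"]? 67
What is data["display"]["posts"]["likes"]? 6141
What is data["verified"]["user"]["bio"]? "Writer"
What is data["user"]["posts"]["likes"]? 35738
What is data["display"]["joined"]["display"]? "Riley"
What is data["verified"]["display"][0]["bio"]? "Maker"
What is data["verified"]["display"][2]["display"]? "Morgan"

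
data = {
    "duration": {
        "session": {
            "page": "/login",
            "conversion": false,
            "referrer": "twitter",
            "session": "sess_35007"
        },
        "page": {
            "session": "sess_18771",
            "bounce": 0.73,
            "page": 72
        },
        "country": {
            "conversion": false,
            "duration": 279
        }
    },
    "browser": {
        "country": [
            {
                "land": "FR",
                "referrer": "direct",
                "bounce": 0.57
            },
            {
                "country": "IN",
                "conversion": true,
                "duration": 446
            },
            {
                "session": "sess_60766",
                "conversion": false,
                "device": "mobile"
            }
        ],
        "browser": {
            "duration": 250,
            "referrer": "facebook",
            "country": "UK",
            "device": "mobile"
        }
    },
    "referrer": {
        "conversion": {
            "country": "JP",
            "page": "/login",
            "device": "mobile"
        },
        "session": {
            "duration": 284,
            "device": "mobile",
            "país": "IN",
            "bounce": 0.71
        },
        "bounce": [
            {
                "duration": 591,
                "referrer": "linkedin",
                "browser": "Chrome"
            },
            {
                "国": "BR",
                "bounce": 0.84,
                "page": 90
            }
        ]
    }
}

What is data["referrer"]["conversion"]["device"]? "mobile"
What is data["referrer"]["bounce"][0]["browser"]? "Chrome"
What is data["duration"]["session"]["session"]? "sess_35007"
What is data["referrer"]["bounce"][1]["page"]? 90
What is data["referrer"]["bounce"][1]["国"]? "BR"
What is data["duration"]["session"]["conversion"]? False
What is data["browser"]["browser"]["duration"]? 250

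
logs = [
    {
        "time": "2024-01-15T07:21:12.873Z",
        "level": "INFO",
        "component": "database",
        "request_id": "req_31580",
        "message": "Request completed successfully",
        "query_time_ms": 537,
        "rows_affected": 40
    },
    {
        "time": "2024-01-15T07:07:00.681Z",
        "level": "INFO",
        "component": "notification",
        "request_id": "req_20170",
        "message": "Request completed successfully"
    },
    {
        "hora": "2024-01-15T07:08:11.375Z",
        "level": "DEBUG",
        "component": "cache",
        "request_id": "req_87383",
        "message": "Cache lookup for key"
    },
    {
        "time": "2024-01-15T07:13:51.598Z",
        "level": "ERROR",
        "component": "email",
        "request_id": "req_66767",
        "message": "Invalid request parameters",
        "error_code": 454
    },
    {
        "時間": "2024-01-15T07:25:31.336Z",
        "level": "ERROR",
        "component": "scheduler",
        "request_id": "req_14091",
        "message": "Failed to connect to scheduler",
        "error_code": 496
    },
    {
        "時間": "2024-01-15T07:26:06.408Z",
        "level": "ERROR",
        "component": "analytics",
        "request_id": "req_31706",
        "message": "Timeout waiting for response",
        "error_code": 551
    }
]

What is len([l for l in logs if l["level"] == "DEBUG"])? 1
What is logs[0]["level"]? "INFO"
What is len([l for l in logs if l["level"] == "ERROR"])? 3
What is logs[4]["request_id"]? "req_14091"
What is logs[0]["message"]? "Request completed successfully"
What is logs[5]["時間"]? "2024-01-15T07:26:06.408Z"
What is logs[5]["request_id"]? "req_31706"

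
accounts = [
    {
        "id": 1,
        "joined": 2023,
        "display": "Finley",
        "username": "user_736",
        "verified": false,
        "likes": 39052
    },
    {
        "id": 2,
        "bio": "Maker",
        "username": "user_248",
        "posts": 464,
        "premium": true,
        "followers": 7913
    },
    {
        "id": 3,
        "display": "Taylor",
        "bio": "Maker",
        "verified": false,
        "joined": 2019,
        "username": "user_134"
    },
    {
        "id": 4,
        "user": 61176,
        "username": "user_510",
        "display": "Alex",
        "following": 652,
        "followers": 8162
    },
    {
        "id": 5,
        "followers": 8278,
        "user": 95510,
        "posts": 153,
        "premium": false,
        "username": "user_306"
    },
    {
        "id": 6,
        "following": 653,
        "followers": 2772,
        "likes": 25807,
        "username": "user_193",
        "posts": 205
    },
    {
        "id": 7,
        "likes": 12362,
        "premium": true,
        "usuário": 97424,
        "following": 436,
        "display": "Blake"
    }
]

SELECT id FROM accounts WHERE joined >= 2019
[1, 3]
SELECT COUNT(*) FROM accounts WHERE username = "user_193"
1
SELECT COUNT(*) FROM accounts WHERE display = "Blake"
1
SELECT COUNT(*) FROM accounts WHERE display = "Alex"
1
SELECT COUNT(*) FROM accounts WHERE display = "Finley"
1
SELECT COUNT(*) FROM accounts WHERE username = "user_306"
1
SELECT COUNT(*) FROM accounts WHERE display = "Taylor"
1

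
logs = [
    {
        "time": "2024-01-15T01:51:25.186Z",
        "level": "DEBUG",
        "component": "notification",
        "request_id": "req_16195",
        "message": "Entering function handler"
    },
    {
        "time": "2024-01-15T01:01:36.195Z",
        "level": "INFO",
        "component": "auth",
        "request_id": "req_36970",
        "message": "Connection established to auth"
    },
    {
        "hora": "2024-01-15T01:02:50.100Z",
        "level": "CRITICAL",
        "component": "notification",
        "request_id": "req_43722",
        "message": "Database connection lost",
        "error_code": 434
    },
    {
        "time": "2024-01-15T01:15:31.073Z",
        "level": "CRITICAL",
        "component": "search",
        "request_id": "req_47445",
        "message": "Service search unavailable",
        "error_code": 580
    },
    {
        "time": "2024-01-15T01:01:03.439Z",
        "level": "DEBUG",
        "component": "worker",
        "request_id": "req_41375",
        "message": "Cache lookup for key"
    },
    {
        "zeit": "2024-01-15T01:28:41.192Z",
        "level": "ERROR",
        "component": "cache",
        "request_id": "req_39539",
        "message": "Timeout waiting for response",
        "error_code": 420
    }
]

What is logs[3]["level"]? "CRITICAL"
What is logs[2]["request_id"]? "req_43722"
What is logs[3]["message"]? "Service search unavailable"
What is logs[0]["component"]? "notification"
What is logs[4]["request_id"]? "req_41375"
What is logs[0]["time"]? "2024-01-15T01:51:25.186Z"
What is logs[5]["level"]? "ERROR"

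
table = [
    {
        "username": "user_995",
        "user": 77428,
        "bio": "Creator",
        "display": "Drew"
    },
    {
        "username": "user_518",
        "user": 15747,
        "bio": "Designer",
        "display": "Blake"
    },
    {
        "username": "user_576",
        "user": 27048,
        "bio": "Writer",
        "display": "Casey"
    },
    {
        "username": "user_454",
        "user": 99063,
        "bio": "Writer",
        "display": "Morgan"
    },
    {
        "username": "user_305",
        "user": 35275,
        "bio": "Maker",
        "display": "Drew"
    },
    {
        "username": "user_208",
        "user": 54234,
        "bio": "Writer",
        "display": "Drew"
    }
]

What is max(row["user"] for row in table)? 99063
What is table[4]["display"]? "Drew"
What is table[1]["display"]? "Blake"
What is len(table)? 6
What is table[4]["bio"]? "Maker"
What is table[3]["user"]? 99063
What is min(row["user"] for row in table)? 15747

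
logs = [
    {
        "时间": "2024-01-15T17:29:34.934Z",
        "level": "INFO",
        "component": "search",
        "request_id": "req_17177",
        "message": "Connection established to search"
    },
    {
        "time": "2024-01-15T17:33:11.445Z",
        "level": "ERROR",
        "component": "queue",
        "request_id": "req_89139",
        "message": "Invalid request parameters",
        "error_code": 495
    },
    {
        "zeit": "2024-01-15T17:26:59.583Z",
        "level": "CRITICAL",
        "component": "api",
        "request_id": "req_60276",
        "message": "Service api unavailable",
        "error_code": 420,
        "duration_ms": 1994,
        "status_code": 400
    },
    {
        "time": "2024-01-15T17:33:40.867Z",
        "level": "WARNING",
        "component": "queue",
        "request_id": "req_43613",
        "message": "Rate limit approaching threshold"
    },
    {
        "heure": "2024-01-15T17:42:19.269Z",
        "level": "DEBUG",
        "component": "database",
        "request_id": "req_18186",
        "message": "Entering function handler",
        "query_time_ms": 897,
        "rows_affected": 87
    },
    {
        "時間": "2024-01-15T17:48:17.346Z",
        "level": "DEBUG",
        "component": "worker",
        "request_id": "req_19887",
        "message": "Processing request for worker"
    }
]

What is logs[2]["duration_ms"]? 1994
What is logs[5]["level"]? "DEBUG"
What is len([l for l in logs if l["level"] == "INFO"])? 1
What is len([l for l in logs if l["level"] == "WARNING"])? 1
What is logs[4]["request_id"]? "req_18186"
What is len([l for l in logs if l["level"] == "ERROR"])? 1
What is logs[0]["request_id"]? "req_17177"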